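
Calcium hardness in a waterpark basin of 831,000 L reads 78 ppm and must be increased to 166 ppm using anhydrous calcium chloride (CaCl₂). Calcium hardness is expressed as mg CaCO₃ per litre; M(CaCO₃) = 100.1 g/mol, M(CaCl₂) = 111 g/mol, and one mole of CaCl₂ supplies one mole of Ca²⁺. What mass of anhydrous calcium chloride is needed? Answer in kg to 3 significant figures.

Hardness to add: (166 − 78) = 88 mg/L as CaCO₃ × 831,000 L = 73,130 g as CaCO₃.
Moles of Ca²⁺ (1 mol Ca²⁺ ≡ 1 mol CaCO₃): 73,130 / 100.1 g/mol = 730.5 mol.
Mass of CaCl₂: 730.5 × 111 = 81,090 g.

81.1 kg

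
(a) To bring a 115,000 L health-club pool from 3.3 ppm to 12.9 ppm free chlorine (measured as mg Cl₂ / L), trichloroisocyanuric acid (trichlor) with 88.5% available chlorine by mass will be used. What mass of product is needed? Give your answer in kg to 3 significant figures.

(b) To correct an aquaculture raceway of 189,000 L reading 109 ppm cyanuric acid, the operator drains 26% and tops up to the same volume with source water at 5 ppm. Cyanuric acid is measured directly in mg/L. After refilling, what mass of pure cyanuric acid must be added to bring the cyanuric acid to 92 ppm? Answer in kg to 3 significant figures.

(a) Chlorine deficit: 12.9 − 3.3 = 9.6 ppm = 9.6 mg/L as Cl₂.
(a) Cl₂ equivalent needed: 9.6 mg/L × 115,000 L = 1,104,000 mg = 1104 g.
(a) Product at 88.5% available chlorine: 1104 / 0.885 = 1247 g.

(b) After draining 26% and refilling: 109 × 0.74 + 5 × 0.26 = 81.96 ppm.
(b) Deficit to target: 92 − 81.96 = 10.04 mg/L.
(b) Mass: 10.04 mg/L × 189,000 L = 1898 g cyanuric acid.

(a) 1.25 kg; (b) 1.90 kg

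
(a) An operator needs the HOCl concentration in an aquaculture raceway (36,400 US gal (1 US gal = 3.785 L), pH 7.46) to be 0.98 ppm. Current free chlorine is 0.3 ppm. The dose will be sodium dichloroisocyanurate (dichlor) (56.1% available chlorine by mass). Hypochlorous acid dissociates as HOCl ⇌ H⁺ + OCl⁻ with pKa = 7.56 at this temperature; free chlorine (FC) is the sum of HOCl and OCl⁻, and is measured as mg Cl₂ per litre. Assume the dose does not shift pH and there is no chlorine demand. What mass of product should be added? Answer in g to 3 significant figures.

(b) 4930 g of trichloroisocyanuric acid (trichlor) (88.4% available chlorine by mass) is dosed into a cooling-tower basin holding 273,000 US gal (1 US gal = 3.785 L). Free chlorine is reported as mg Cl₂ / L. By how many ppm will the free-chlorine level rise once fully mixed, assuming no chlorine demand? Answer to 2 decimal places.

(a) 358 g; (b) 4.22 ppm

(a) Volume: 36,400 US gal × 3.785 L/gal = 137,774 L.
(a) [OCl⁻]/[HOCl] = 10^(pH − pKa) = 10^(7.46 − 7.56) = 0.7943; fraction as HOCl = 1/(1 + 0.7943) = 0.5573.
(a) Free chlorine required for 0.98 ppm HOCl: 0.98 / 0.5573 = 1.758 ppm.
(a) FC to add: 1.758 − 0.3 = 1.458 mg/L as Cl₂.
(a) Cl₂ equivalent: 1.458 mg/L × 137,774 L = 200.9 g.
(a) Product at 56.1% available Cl: 200.9 / 0.561 = 358.2 g.

(b) Volume: 273,000 US gal × 3.785 L/gal = 1,033,305 L.
(b) Available chlorine delivered: 4930 g × 0.884 = 4358 g as Cl₂.
(b) Concentration rise: 4358 g / 1,033,305 L = 4.218 mg/L = 4.22 ppm.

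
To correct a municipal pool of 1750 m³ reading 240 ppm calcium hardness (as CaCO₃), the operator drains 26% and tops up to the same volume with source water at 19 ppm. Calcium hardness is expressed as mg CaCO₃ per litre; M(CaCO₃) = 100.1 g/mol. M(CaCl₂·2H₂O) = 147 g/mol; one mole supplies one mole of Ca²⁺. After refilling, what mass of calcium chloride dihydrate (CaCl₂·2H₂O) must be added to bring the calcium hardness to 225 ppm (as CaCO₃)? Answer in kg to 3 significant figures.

109 kg

Volume: 1750 m³ = 1,750,000 L.
After draining 26% and refilling: 240 × 0.74 + 19 × 0.26 = 182.54 ppm.
Deficit to target: 225 − 182.54 = 42.46 mg/L.
As CaCO₃: 42.46 mg/L × 1,750,000 L = 74,310 g; ÷ 100.1 = 742.3 mol Ca²⁺.
Mass: 742.3 × 147 = 109,100 g.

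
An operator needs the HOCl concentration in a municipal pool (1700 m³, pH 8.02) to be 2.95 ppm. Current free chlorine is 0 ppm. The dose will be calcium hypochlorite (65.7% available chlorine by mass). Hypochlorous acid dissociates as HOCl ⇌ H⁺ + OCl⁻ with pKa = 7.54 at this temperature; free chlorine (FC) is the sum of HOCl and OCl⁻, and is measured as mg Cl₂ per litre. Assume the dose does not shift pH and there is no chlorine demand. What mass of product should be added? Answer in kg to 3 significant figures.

30.7 kg

Volume: 1700 m³ = 1,700,000 L.
[OCl⁻]/[HOCl] = 10^(pH − pKa) = 10^(8.02 − 7.54) = 3.02; fraction as HOCl = 1/(1 + 3.02) = 0.2488.
Free chlorine required for 2.95 ppm HOCl: 2.95 / 0.2488 = 11.86 ppm.
FC to add: 11.86 − 0 = 11.86 mg/L as Cl₂.
Cl₂ equivalent: 11.86 mg/L × 1,700,000 L = 20,160 g.
Product at 65.7% available Cl: 20,160 / 0.657 = 30,690 g.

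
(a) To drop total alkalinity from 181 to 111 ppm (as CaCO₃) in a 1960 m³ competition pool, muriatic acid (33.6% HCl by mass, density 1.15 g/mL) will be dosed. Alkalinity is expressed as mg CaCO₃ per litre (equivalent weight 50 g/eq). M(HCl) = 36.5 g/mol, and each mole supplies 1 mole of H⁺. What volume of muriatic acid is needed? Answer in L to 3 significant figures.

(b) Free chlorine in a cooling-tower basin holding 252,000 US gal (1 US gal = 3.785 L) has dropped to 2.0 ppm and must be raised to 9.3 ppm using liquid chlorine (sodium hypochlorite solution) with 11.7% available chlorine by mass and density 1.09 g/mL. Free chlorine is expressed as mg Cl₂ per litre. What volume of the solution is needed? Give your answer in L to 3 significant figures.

(a) Volume: 1960 m³ = 1,960,000 L.
(a) Alkalinity to neutralize: (181 − 111) = 70 mg/L as CaCO₃ × 1,960,000 L = 137,200 g as CaCO₃.
(a) Equivalents of H⁺ required: 137,200 ÷ 50 g/eq = 2744 eq = 2744 mol HCl.
(a) Mass of HCl: 2744 × 36.5 = 100,200 g.
(a) Mass of 33.6% solution: 100,200 / 0.336 = 298,100 g.
(a) Volume: 298,100 g ÷ 1.15 g/mL = 259,200 mL.

(b) Volume: 252,000 US gal × 3.785 L/gal = 953,820 L.
(b) Chlorine deficit: 9.3 − 2.0 = 7.3 ppm = 7.3 mg/L as Cl₂.
(b) Cl₂ equivalent needed: 7.3 mg/L × 953,820 L = 6,963,000 mg = 6963 g.
(b) Product at 11.7% available chlorine: 6963 / 0.117 = 59,510 g.
(b) Volume at density 1.09 g/mL: 59,510 g ÷ 1.09 g/mL = 54,600 mL.

(a) 259 L; (b) 54.6 L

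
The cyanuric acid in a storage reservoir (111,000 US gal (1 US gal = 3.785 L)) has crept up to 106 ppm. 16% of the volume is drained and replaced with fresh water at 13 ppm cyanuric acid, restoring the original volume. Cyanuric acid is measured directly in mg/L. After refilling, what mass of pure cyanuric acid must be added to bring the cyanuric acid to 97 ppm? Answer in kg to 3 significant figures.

2.47 kg

Volume: 111,000 US gal × 3.785 L/gal = 420,135 L.
After draining 16% and refilling: 106 × 0.84 + 13 × 0.16 = 91.12 ppm.
Deficit to target: 97 − 91.12 = 5.88 mg/L.
Mass: 5.88 mg/L × 420,135 L = 2470 g cyanuric acid.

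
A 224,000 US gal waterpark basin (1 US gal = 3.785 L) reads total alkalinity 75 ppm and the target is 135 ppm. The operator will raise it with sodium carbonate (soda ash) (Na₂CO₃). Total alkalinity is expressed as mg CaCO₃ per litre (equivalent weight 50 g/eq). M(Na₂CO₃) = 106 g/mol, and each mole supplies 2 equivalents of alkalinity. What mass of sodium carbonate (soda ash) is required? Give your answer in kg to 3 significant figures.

53.9 kg

Volume: 224,000 US gal × 3.785 L/gal = 847,840 L.
Alkalinity to add: (135 − 75) = 60 mg/L as CaCO₃ × 847,840 L = 50,870 g as CaCO₃.
Equivalents: 50,870 g ÷ 50 g/eq = 1017 eq.
Each mole of Na₂CO₃ supplies 2 eq, so 1017 / 2 = 508.7 mol.
Mass: 508.7 mol × 106 g/mol = 53,920 g.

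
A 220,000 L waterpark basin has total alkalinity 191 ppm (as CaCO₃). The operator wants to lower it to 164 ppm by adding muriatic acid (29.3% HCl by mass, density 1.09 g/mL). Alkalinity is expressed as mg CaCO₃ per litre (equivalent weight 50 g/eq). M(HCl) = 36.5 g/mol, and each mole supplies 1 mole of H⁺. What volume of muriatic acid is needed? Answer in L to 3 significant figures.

13.6 L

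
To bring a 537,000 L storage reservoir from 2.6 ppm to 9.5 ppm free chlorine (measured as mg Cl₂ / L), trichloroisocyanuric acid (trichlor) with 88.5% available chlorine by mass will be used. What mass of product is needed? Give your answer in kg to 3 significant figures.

4.19 kg

Chlorine deficit: 9.5 − 2.6 = 6.9 ppm = 6.9 mg/L as Cl₂.
Cl₂ equivalent needed: 6.9 mg/L × 537,000 L = 3,705,000 mg = 3705 g.
Product at 88.5% available chlorine: 3705 / 0.885 = 4187 g.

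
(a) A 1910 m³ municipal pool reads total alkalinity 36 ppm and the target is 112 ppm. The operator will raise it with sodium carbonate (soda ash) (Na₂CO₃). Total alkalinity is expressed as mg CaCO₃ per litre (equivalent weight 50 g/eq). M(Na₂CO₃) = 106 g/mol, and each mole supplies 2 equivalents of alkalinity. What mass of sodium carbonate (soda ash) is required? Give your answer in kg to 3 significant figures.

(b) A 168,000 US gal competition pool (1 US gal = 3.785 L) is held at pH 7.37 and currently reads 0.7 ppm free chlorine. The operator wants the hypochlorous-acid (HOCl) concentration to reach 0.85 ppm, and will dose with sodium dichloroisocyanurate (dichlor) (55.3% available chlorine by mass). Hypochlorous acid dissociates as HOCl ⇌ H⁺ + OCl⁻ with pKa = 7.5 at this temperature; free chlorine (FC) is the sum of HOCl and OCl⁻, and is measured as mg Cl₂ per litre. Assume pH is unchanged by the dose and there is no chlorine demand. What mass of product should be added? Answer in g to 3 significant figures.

(a) 154 kg; (b) 897 g

(a) Volume: 1910 m³ = 1,910,000 L.
(a) Alkalinity to add: (112 − 36) = 76 mg/L as CaCO₃ × 1,910,000 L = 145,200 g as CaCO₃.
(a) Equivalents: 145,200 g ÷ 50 g/eq = 2903 eq.
(a) Each mole of Na₂CO₃ supplies 2 eq, so 2903 / 2 = 1452 mol.
(a) Mass: 1452 mol × 106 g/mol = 153,900 g.

(b) Volume: 168,000 US gal × 3.785 L/gal = 635,880 L.
(b) [OCl⁻]/[HOCl] = 10^(pH − pKa) = 10^(7.37 − 7.5) = 0.7413; fraction as HOCl = 1/(1 + 0.7413) = 0.5743.
(b) Free chlorine required for 0.85 ppm HOCl: 0.85 / 0.5743 = 1.48 ppm.
(b) FC to add: 1.48 − 0.7 = 0.7801 mg/L as Cl₂.
(b) Cl₂ equivalent: 0.7801 mg/L × 635,880 L = 496.1 g.
(b) Product at 55.3% available Cl: 496.1 / 0.553 = 897 g.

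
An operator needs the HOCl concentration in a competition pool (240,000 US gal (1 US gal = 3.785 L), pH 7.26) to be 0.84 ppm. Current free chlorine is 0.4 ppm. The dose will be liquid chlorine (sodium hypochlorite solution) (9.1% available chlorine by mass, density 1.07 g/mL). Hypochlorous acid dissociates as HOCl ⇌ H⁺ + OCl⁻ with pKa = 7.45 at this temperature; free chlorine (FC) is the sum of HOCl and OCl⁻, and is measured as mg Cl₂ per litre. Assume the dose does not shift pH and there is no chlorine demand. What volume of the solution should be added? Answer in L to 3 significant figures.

Volume: 240,000 US gal × 3.785 L/gal = 908,400 L.
[OCl⁻]/[HOCl] = 10^(pH − pKa) = 10^(7.26 − 7.45) = 0.6457; fraction as HOCl = 1/(1 + 0.6457) = 0.6077.
Free chlorine required for 0.84 ppm HOCl: 0.84 / 0.6077 = 1.382 ppm.
FC to add: 1.382 − 0.4 = 0.9823 mg/L as Cl₂.
Cl₂ equivalent: 0.9823 mg/L × 908,400 L = 892.4 g.
Product at 9.1% available Cl: 892.4 / 0.091 = 9806 g.
Volume: 9806 g ÷ 1.07 g/mL = 9165 mL.

9.16 L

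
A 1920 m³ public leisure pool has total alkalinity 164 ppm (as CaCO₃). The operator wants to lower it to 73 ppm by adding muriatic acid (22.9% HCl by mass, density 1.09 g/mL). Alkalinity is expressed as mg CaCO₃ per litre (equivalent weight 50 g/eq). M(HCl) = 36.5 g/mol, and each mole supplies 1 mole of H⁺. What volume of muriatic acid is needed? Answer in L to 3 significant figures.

511 L

Volume: 1920 m³ = 1,920,000 L.
Alkalinity to neutralize: (164 − 73) = 91 mg/L as CaCO₃ × 1,920,000 L = 174,700 g as CaCO₃.
Equivalents of H⁺ required: 174,700 ÷ 50 g/eq = 3494 eq = 3494 mol HCl.
Mass of HCl: 3494 × 36.5 = 127,500 g.
Mass of 22.9% solution: 127,500 / 0.229 = 557,000 g.
Volume: 557,000 g ÷ 1.09 g/mL = 511,000 mL.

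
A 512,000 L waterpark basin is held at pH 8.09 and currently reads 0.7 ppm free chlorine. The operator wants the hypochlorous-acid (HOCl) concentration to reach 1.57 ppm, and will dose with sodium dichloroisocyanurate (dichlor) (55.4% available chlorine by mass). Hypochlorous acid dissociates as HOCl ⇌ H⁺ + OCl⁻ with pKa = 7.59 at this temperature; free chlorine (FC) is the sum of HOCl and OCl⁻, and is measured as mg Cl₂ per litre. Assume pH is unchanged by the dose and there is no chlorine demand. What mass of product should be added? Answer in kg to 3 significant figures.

5.39 kg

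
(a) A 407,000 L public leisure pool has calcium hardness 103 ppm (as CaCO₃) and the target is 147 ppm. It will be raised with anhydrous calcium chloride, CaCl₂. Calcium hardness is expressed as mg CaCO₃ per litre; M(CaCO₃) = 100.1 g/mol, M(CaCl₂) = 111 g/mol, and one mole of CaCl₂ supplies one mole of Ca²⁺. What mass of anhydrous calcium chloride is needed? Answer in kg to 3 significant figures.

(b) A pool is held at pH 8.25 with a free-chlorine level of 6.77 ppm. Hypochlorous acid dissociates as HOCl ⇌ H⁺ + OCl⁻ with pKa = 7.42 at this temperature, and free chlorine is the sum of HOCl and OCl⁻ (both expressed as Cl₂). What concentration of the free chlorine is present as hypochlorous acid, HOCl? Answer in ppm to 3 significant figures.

(a) 19.9 kg; (b) 0.872 ppm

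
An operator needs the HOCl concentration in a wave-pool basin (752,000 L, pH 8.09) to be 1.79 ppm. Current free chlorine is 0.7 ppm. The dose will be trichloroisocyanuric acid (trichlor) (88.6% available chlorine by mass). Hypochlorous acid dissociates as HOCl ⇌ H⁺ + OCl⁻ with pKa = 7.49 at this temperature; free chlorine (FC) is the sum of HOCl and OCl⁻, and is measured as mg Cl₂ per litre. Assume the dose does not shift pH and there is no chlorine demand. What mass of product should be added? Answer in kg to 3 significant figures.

6.97 kg

[OCl⁻]/[HOCl] = 10^(pH − pKa) = 10^(8.09 − 7.49) = 3.981; fraction as HOCl = 1/(1 + 3.981) = 0.2008.
Free chlorine required for 1.79 ppm HOCl: 1.79 / 0.2008 = 8.916 ppm.
FC to add: 8.916 − 0.7 = 8.216 mg/L as Cl₂.
Cl₂ equivalent: 8.216 mg/L × 752,000 L = 6179 g.
Product at 88.6% available Cl: 6179 / 0.886 = 6974 g.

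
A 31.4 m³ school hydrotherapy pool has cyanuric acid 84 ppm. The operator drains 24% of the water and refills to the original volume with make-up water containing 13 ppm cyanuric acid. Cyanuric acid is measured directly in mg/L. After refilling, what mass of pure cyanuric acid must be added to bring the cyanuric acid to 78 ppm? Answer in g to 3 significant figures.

Volume: 31.4 m³ = 31,400 L.
After draining 24% and refilling: 84 × 0.76 + 13 × 0.24 = 66.96 ppm.
Deficit to target: 78 − 66.96 = 11.04 mg/L.
Mass: 11.04 mg/L × 31,400 L = 346.7 g cyanuric acid.

347 g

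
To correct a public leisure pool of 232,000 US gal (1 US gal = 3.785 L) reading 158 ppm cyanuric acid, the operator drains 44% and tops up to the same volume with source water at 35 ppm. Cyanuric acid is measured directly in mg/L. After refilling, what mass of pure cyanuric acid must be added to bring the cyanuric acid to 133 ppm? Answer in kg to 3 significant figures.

Volume: 232,000 US gal × 3.785 L/gal = 878,120 L.
After draining 44% and refilling: 158 × 0.56 + 35 × 0.44 = 103.88 ppm.
Deficit to target: 133 − 103.88 = 29.12 mg/L.
Mass: 29.12 mg/L × 878,120 L = 25,570 g cyanuric acid.

25.6 kg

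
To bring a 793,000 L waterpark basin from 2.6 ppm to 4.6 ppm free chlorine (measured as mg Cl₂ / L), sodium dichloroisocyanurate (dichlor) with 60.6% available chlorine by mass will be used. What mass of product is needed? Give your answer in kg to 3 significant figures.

Chlorine deficit: 4.6 − 2.6 = 2 ppm = 2 mg/L as Cl₂.
Cl₂ equivalent needed: 2 mg/L × 793,000 L = 1,586,000 mg = 1586 g.
Product at 60.6% available chlorine: 1586 / 0.606 = 2617 g.

2.62 kg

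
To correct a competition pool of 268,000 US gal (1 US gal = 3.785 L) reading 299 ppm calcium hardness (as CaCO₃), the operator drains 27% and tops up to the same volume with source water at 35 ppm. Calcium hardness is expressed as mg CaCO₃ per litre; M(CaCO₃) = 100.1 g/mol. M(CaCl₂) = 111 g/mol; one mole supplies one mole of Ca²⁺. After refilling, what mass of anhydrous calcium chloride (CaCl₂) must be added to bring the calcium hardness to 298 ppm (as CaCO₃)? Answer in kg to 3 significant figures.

Volume: 268,000 US gal × 3.785 L/gal = 1,014,380 L.
After draining 27% and refilling: 299 × 0.73 + 35 × 0.27 = 227.72 ppm.
Deficit to target: 298 − 227.72 = 70.28 mg/L.
As CaCO₃: 70.28 mg/L × 1,014,380 L = 71,290 g; ÷ 100.1 = 712.2 mol Ca²⁺.
Mass: 712.2 × 111 = 79,050 g.

79.1 kg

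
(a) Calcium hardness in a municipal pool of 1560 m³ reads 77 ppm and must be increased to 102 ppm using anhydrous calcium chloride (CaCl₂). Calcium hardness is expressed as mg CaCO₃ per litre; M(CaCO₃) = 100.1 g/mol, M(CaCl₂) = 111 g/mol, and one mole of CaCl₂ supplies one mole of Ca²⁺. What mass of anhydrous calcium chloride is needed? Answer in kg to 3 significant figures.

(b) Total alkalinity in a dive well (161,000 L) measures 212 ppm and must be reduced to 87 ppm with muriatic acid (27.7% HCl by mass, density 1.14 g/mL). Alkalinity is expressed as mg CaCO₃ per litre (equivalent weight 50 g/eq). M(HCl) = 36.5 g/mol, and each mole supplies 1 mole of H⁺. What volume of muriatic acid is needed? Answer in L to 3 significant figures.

(a) Volume: 1560 m³ = 1,560,000 L.
(a) Hardness to add: (102 − 77) = 25 mg/L as CaCO₃ × 1,560,000 L = 39,000 g as CaCO₃.
(a) Moles of Ca²⁺ (1 mol Ca²⁺ ≡ 1 mol CaCO₃): 39,000 / 100.1 g/mol = 389.6 mol.
(a) Mass of CaCl₂: 389.6 × 111 = 43,250 g.

(b) Alkalinity to neutralize: (212 − 87) = 125 mg/L as CaCO₃ × 161,000 L = 20,120 g as CaCO₃.
(b) Equivalents of H⁺ required: 20,120 ÷ 50 g/eq = 402.5 eq = 402.5 mol HCl.
(b) Mass of HCl: 402.5 × 36.5 = 14,690 g.
(b) Mass of 27.7% solution: 14,690 / 0.277 = 53,040 g.
(b) Volume: 53,040 g ÷ 1.14 g/mL = 46,520 mL.

(a) 43.2 kg; (b) 46.5 L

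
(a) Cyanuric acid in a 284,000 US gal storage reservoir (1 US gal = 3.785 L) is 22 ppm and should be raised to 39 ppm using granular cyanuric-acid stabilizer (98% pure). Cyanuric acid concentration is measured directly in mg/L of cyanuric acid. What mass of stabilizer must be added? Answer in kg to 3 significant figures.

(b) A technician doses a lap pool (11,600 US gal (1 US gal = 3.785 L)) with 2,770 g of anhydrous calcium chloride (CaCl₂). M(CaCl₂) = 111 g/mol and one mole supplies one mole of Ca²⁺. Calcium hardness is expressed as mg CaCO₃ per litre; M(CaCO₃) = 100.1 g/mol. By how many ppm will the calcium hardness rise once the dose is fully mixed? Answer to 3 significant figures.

(a) 18.6 kg; (b) 56.9 ppm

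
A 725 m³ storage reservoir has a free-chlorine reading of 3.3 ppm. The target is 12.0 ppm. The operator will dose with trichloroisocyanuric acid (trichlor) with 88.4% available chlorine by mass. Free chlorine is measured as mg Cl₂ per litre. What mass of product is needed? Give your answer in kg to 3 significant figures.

7.14 kg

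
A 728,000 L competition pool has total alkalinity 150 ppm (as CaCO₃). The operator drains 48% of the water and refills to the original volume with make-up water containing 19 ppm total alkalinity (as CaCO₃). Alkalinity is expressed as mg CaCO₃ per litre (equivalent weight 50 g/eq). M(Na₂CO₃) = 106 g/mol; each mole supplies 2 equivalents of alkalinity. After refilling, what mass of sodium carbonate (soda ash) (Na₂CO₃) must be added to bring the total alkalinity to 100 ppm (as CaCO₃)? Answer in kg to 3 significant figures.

After draining 48% and refilling: 150 × 0.52 + 19 × 0.48 = 87.12 ppm.
Deficit to target: 100 − 87.12 = 12.88 mg/L.
As CaCO₃: 12.88 mg/L × 728,000 L = 9377 g; ÷ 50 g/eq ÷ 2 = 93.77 mol Na₂CO₃.
Mass: 93.77 × 106 = 9939 g.

9.94 kg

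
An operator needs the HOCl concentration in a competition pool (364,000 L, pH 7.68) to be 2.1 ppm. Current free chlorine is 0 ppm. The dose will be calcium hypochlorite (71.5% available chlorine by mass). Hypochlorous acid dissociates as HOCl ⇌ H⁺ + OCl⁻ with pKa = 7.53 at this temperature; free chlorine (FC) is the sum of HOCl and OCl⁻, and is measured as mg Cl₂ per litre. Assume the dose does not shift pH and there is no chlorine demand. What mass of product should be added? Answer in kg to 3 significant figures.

2.58 kg

[OCl⁻]/[HOCl] = 10^(pH − pKa) = 10^(7.68 − 7.53) = 1.413; fraction as HOCl = 1/(1 + 1.413) = 0.4145.
Free chlorine required for 2.1 ppm HOCl: 2.1 / 0.4145 = 5.066 ppm.
FC to add: 5.066 − 0 = 5.066 mg/L as Cl₂.
Cl₂ equivalent: 5.066 mg/L × 364,000 L = 1844 g.
Product at 71.5% available Cl: 1844 / 0.715 = 2579 g.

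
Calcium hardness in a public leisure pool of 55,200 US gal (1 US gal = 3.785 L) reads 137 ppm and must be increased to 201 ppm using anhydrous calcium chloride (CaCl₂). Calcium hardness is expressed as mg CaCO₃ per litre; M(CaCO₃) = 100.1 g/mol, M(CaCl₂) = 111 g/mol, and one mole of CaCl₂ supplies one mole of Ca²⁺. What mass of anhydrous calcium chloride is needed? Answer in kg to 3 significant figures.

Volume: 55,200 US gal × 3.785 L/gal = 208,932 L.
Hardness to add: (201 − 137) = 64 mg/L as CaCO₃ × 208,932 L = 13,370 g as CaCO₃.
Moles of Ca²⁺ (1 mol Ca²⁺ ≡ 1 mol CaCO₃): 13,370 / 100.1 g/mol = 133.6 mol.
Mass of CaCl₂: 133.6 × 111 = 14,830 g.

14.8 kg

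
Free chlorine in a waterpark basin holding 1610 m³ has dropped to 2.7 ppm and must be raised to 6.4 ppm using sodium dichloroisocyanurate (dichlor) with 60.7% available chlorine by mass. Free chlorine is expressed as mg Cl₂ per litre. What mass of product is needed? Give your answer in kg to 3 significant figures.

Volume: 1610 m³ = 1,610,000 L.
Chlorine deficit: 6.4 − 2.7 = 3.7 ppm = 3.7 mg/L as Cl₂.
Cl₂ equivalent needed: 3.7 mg/L × 1,610,000 L = 5,957,000 mg = 5957 g.
Product at 60.7% available chlorine: 5957 / 0.607 = 9814 g.

9.81 kg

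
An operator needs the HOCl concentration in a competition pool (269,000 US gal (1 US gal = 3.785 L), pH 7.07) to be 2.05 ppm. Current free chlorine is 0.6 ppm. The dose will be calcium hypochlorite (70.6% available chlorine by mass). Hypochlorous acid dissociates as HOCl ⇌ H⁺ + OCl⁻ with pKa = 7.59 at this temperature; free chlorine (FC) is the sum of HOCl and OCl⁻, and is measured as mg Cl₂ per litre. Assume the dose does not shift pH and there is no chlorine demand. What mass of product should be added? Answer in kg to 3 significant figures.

2.98 kg

Volume: 269,000 US gal × 3.785 L/gal = 1,018,165 L.
[OCl⁻]/[HOCl] = 10^(pH − pKa) = 10^(7.07 − 7.59) = 0.302; fraction as HOCl = 1/(1 + 0.302) = 0.7681.
Free chlorine required for 2.05 ppm HOCl: 2.05 / 0.7681 = 2.669 ppm.
FC to add: 2.669 − 0.6 = 2.069 mg/L as Cl₂.
Cl₂ equivalent: 2.069 mg/L × 1,018,165 L = 2107 g.
Product at 70.6% available Cl: 2107 / 0.706 = 2984 g.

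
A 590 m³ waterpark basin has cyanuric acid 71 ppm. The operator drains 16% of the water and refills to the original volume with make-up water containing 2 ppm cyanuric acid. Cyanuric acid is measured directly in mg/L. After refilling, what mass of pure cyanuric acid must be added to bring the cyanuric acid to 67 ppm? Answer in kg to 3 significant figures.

Volume: 590 m³ = 590,000 L.
After draining 16% and refilling: 71 × 0.84 + 2 × 0.16 = 59.96 ppm.
Deficit to target: 67 − 59.96 = 7.04 mg/L.
Mass: 7.04 mg/L × 590,000 L = 4154 g cyanuric acid.

4.15 kg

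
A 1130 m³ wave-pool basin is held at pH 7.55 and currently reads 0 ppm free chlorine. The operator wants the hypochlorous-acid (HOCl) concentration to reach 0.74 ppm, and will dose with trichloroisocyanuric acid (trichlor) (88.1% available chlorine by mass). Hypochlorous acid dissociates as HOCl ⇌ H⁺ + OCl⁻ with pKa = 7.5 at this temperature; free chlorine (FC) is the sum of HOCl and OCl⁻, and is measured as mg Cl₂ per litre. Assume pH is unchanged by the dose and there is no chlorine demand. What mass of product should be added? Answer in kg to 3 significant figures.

2.01 kg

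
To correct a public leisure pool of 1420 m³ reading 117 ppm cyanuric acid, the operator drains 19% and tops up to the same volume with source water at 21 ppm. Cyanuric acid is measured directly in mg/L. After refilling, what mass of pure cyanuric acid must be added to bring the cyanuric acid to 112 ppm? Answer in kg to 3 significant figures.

18.8 kg

Volume: 1420 m³ = 1,420,000 L.
After draining 19% and refilling: 117 × 0.81 + 21 × 0.19 = 98.76 ppm.
Deficit to target: 112 − 98.76 = 13.24 mg/L.
Mass: 13.24 mg/L × 1,420,000 L = 18,800 g cyanuric acid.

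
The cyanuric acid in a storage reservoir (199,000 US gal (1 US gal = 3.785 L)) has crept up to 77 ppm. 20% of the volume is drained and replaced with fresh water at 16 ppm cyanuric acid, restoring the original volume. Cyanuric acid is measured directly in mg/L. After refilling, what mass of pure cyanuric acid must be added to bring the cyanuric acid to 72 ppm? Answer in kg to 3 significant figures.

5.42 kg

Volume: 199,000 US gal × 3.785 L/gal = 753,215 L.
After draining 20% and refilling: 77 × 0.80 + 16 × 0.20 = 64.8 ppm.
Deficit to target: 72 − 64.8 = 7.2 mg/L.
Mass: 7.2 mg/L × 753,215 L = 5423 g cyanuric acid.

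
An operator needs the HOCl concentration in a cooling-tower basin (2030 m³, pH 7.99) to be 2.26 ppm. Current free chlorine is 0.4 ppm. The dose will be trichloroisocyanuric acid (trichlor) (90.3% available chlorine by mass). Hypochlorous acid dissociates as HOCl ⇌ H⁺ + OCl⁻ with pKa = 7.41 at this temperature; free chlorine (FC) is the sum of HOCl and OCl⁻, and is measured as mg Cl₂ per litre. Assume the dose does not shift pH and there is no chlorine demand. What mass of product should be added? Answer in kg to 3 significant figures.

Volume: 2030 m³ = 2,030,000 L.
[OCl⁻]/[HOCl] = 10^(pH − pKa) = 10^(7.99 − 7.41) = 3.802; fraction as HOCl = 1/(1 + 3.802) = 0.2083.
Free chlorine required for 2.26 ppm HOCl: 2.26 / 0.2083 = 10.85 ppm.
FC to add: 10.85 − 0.4 = 10.45 mg/L as Cl₂.
Cl₂ equivalent: 10.45 mg/L × 2,030,000 L = 21,220 g.
Product at 90.3% available Cl: 21,220 / 0.903 = 23,500 g.

23.5 kg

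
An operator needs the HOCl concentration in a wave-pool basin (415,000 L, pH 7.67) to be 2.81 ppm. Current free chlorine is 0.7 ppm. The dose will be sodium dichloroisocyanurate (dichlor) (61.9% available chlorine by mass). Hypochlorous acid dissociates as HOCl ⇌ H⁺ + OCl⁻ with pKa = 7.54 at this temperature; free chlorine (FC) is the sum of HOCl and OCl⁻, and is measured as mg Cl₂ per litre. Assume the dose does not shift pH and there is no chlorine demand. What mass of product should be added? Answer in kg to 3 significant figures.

3.96 kg

[OCl⁻]/[HOCl] = 10^(pH − pKa) = 10^(7.67 − 7.54) = 1.349; fraction as HOCl = 1/(1 + 1.349) = 0.4257.
Free chlorine required for 2.81 ppm HOCl: 2.81 / 0.4257 = 6.601 ppm.
FC to add: 6.601 − 0.7 = 5.901 mg/L as Cl₂.
Cl₂ equivalent: 5.901 mg/L × 415,000 L = 2449 g.
Product at 61.9% available Cl: 2449 / 0.619 = 3956 g.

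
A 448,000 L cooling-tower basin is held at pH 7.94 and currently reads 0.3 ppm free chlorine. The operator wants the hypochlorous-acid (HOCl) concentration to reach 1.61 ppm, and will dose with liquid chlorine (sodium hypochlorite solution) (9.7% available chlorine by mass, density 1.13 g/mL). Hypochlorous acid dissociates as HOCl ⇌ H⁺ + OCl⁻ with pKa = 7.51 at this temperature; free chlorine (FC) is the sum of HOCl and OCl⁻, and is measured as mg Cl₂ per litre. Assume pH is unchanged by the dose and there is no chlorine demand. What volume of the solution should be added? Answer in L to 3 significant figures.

23.1 L

[OCl⁻]/[HOCl] = 10^(pH − pKa) = 10^(7.94 − 7.51) = 2.692; fraction as HOCl = 1/(1 + 2.692) = 0.2709.
Free chlorine required for 1.61 ppm HOCl: 1.61 / 0.2709 = 5.943 ppm.
FC to add: 5.943 − 0.3 = 5.643 mg/L as Cl₂.
Cl₂ equivalent: 5.643 mg/L × 448,000 L = 2528 g.
Product at 9.7% available Cl: 2528 / 0.097 = 26,060 g.
Volume: 26,060 g ÷ 1.13 g/mL = 23,070 mL.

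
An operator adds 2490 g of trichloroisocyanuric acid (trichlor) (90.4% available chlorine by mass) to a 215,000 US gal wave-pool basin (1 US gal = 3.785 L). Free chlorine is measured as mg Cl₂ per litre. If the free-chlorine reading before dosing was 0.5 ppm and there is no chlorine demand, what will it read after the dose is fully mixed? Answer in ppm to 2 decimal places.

Volume: 215,000 US gal × 3.785 L/gal = 813,775 L.
Available chlorine delivered: 2490 g × 0.904 = 2251 g as Cl₂.
Concentration rise: 2251 g / 813,775 L = 2.766 mg/L = 2.77 ppm.
Final FC: 0.5 + 2.77 = 3.27 ppm.

3.27 ppm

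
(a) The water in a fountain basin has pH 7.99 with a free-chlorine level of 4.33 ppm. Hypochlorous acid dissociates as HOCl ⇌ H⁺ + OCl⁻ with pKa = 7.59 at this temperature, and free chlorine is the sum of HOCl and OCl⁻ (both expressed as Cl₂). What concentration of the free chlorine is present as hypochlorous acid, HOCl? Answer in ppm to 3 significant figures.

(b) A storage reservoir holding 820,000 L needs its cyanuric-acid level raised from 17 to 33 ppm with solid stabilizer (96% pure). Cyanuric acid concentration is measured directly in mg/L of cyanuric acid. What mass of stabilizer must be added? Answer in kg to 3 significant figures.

(a) 1.23 ppm; (b) 13.7 kg

(a) [OCl⁻]/[HOCl] = 10^(pH − pKa) = 10^(7.99 − 7.59) = 10^0.40 = 2.512.
(a) Fraction as HOCl = 1 / (1 + 2.512) = 0.2847.
(a) HOCl = 0.2847 × 4.33 ppm = 1.233 ppm.

(b) CYA to add: (33 − 17) = 16 mg/L × 820,000 L = 13,120 g cyanuric acid.
(b) At 96% purity: 13,120 / 0.96 = 13,670 g product.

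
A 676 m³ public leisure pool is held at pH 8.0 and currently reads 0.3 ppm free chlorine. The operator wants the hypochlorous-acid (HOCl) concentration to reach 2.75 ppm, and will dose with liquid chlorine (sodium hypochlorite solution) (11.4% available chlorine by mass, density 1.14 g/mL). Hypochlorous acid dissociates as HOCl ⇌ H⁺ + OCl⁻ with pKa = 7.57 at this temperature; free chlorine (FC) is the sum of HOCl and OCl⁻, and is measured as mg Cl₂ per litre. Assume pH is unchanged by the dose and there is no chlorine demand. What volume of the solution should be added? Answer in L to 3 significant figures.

Volume: 676 m³ = 676,000 L.
[OCl⁻]/[HOCl] = 10^(pH − pKa) = 10^(8.0 − 7.57) = 2.692; fraction as HOCl = 1/(1 + 2.692) = 0.2709.
Free chlorine required for 2.75 ppm HOCl: 2.75 / 0.2709 = 10.15 ppm.
FC to add: 10.15 − 0.3 = 9.852 mg/L as Cl₂.
Cl₂ equivalent: 9.852 mg/L × 676,000 L = 6660 g.
Product at 11.4% available Cl: 6660 / 0.114 = 58,420 g.
Volume: 58,420 g ÷ 1.14 g/mL = 51,240 mL.

51.2 L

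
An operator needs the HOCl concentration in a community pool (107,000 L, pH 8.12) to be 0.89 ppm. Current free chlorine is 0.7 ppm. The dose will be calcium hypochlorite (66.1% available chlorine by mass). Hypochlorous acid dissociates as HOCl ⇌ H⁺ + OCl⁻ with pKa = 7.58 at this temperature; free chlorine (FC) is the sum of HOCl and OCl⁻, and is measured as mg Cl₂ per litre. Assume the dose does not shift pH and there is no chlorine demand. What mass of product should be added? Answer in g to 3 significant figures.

[OCl⁻]/[HOCl] = 10^(pH − pKa) = 10^(8.12 − 7.58) = 3.467; fraction as HOCl = 1/(1 + 3.467) = 0.2238.
Free chlorine required for 0.89 ppm HOCl: 0.89 / 0.2238 = 3.976 ppm.
FC to add: 3.976 − 0.7 = 3.276 mg/L as Cl₂.
Cl₂ equivalent: 3.276 mg/L × 107,000 L = 350.5 g.
Product at 66.1% available Cl: 350.5 / 0.661 = 530.3 g.

530 g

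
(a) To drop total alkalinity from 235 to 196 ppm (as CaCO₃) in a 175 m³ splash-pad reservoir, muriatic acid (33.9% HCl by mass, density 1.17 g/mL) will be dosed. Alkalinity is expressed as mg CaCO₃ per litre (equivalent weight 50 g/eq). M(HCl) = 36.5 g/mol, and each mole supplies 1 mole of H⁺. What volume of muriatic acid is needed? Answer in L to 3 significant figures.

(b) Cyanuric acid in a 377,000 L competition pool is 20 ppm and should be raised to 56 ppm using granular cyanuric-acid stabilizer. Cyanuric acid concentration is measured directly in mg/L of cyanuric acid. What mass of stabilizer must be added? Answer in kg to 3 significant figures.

(a) Volume: 175 m³ = 175,000 L.
(a) Alkalinity to neutralize: (235 − 196) = 39 mg/L as CaCO₃ × 175,000 L = 6825 g as CaCO₃.
(a) Equivalents of H⁺ required: 6825 ÷ 50 g/eq = 136.5 eq = 136.5 mol HCl.
(a) Mass of HCl: 136.5 × 36.5 = 4982 g.
(a) Mass of 33.9% solution: 4982 / 0.339 = 14,700 g.
(a) Volume: 14,700 g ÷ 1.17 g/mL = 12,560 mL.

(b) CYA to add: (56 − 20) = 36 mg/L × 377,000 L = 13,570 g cyanuric acid.

(a) 12.6 L; (b) 13.6 kg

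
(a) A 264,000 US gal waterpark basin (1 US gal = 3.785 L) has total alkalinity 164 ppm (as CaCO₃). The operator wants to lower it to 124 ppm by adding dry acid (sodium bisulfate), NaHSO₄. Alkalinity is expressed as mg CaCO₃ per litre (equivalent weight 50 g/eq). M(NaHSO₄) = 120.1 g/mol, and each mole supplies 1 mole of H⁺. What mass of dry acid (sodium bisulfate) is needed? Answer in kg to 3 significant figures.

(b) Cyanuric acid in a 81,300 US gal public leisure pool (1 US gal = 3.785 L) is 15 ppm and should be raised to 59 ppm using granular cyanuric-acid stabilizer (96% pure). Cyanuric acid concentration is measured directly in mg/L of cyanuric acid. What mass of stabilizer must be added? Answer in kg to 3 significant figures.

(a) 96.0 kg; (b) 14.1 kg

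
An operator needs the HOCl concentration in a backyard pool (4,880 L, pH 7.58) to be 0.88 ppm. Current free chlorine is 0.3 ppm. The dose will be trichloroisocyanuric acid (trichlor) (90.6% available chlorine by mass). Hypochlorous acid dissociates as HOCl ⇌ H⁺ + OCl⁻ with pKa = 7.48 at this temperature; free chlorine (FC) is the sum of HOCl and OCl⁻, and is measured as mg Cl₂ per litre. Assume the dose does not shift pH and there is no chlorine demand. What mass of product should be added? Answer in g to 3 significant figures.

9.09 g

[OCl⁻]/[HOCl] = 10^(pH − pKa) = 10^(7.58 − 7.48) = 1.259; fraction as HOCl = 1/(1 + 1.259) = 0.4427.
Free chlorine required for 0.88 ppm HOCl: 0.88 / 0.4427 = 1.988 ppm.
FC to add: 1.988 − 0.3 = 1.688 mg/L as Cl₂.
Cl₂ equivalent: 1.688 mg/L × 4,880 L = 8.237 g.
Product at 90.6% available Cl: 8.237 / 0.906 = 9.091 g.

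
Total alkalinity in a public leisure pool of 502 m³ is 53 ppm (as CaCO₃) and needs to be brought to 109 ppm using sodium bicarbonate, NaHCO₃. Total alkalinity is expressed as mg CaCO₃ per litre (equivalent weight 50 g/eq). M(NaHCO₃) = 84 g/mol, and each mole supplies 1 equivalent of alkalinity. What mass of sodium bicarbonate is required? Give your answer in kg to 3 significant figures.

47.2 kg

Volume: 502 m³ = 502,000 L.
Alkalinity to add: (109 − 53) = 56 mg/L as CaCO₃ × 502,000 L = 28,110 g as CaCO₃.
Equivalents: 28,110 g ÷ 50 g/eq = 562.2 eq.
NaHCO₃ supplies 1 eq per mole → 562.2 mol.
Mass: 562.2 mol × 84 g/mol = 47,230 g.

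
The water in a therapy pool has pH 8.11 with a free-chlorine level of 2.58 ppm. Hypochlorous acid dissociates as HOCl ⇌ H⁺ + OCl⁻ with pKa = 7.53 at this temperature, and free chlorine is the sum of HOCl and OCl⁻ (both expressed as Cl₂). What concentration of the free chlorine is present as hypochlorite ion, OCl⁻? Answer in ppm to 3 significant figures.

2.04 ppm

[OCl⁻]/[HOCl] = 10^(pH − pKa) = 10^(8.11 − 7.53) = 10^0.58 = 3.802.
Fraction as HOCl = 1 / (1 + 3.802) = 0.2083.
OCl⁻ = (1 − 0.2083) × 2.58 ppm = 2.043 ppm.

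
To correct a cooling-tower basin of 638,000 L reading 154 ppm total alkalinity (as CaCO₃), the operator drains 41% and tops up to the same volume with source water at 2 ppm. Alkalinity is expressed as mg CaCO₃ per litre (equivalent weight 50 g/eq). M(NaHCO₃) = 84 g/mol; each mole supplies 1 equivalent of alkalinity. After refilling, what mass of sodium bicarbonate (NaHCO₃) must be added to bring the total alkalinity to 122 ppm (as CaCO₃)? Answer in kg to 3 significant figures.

32.5 kg

After draining 41% and refilling: 154 × 0.59 + 2 × 0.41 = 91.68 ppm.
Deficit to target: 122 − 91.68 = 30.32 mg/L.
As CaCO₃: 30.32 mg/L × 638,000 L = 19,340 g; ÷ 50 g/eq ÷ 1 = 386.9 mol NaHCO₃.
Mass: 386.9 × 84 = 32,500 g.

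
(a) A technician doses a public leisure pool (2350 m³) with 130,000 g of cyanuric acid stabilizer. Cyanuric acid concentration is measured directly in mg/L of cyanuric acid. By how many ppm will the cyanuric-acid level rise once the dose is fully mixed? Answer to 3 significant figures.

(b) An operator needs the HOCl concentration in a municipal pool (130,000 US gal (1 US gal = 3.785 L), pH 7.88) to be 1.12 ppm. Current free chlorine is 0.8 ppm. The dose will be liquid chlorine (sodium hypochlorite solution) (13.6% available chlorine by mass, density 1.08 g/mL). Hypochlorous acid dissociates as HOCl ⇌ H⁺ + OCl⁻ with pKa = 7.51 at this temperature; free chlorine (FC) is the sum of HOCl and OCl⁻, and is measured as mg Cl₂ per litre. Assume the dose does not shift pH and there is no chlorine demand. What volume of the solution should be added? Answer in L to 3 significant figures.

(a) Volume: 2350 m³ = 2,350,000 L.
(a) Rise: 130,000 g / 2,350,000 L × 1000 = 55.32 mg/L.

(b) Volume: 130,000 US gal × 3.785 L/gal = 492,050 L.
(b) [OCl⁻]/[HOCl] = 10^(pH − pKa) = 10^(7.88 − 7.51) = 2.344; fraction as HOCl = 1/(1 + 2.344) = 0.299.
(b) Free chlorine required for 1.12 ppm HOCl: 1.12 / 0.299 = 3.746 ppm.
(b) FC to add: 3.746 − 0.8 = 2.946 mg/L as Cl₂.
(b) Cl₂ equivalent: 2.946 mg/L × 492,050 L = 1449 g.
(b) Product at 13.6% available Cl: 1449 / 0.136 = 10,660 g.
(b) Volume: 10,660 g ÷ 1.08 g/mL = 9868 mL.

(a) 55.3 ppm; (b) 9.87 L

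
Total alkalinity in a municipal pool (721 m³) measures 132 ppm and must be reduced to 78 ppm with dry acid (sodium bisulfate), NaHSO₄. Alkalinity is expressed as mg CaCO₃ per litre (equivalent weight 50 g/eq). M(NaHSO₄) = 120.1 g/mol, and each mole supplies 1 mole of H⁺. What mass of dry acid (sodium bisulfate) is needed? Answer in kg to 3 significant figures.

Volume: 721 m³ = 721,000 L.
Alkalinity to neutralize: (132 − 78) = 54 mg/L as CaCO₃ × 721,000 L = 38,930 g as CaCO₃.
Equivalents of H⁺ required: 38,930 ÷ 50 g/eq = 778.7 eq = 778.7 mol NaHSO₄.
Mass of NaHSO₄: 778.7 × 120.1 = 93,520 g.

93.5 kg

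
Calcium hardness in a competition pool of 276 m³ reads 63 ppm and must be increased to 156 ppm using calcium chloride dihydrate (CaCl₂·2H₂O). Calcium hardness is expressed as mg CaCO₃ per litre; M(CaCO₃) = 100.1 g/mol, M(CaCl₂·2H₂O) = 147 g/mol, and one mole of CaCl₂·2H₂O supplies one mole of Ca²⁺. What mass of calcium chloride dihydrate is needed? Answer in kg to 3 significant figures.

Volume: 276 m³ = 276,000 L.
Hardness to add: (156 − 63) = 93 mg/L as CaCO₃ × 276,000 L = 25,670 g as CaCO₃.
Moles of Ca²⁺ (1 mol Ca²⁺ ≡ 1 mol CaCO₃): 25,670 / 100.1 g/mol = 256.4 mol.
Mass of CaCl₂·2H₂O: 256.4 × 147 = 37,690 g.

37.7 kg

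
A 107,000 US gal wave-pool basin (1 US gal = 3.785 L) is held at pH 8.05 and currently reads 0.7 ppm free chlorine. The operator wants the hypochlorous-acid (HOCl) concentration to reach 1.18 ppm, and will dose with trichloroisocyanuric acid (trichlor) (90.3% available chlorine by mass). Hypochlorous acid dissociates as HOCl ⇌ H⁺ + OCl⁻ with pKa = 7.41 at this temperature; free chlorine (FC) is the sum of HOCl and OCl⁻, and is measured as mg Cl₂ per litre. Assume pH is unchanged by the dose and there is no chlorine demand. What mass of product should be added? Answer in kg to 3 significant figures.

2.53 kg

Volume: 107,000 US gal × 3.785 L/gal = 404,995 L.
[OCl⁻]/[HOCl] = 10^(pH − pKa) = 10^(8.05 − 7.41) = 4.365; fraction as HOCl = 1/(1 + 4.365) = 0.1864.
Free chlorine required for 1.18 ppm HOCl: 1.18 / 0.1864 = 6.331 ppm.
FC to add: 6.331 − 0.7 = 5.631 mg/L as Cl₂.
Cl₂ equivalent: 5.631 mg/L × 404,995 L = 2280 g.
Product at 90.3% available Cl: 2280 / 0.903 = 2525 g.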